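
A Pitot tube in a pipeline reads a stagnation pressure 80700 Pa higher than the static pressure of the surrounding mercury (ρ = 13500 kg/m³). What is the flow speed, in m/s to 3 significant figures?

Bernoulli between the free stream and the stagnation point: ½ρv² = P_stag − P_static.
v = √(2ΔP/ρ) = √(2·80700/13500) = 3.46 m/s.

v ≈ 3.46 m/s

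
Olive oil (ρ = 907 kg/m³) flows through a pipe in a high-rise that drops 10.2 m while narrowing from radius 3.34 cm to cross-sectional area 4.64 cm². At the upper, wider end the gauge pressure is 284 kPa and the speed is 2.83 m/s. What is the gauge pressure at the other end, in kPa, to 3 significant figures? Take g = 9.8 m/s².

The volume flow rate is constant, so v₂ = (A₁/A₂)v₁ = (35.0/4.64)·2.83 = 21.4 m/s.
Bernoulli: P₁ + ½ρv₁² + ρg h₁ = P₂ + ½ρv₂² + ρg h₂, so P₂ = P₁ + ½ρ(v₁² − v₂²) − ρg(h₂ − h₁).
P₂ = 284000 + ½·907·(2.83² − 21.4²) − 907·9.8·(−10.2) = 284000 + (-204000) − (-90700) = 171000 Pa.

171 kPa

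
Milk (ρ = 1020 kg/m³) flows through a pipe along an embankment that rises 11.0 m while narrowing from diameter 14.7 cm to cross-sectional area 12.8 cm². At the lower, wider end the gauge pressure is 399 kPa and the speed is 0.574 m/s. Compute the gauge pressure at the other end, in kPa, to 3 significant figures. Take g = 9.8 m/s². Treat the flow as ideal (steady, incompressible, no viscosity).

P₂ = 260 kPa

By continuity, v₂ = v₁·A₁/A₂ = 0.574·(170/12.8) = 7.61 m/s.
Applying Bernoulli between the two ends and solving for P₂: P₂ = P₁ + ½ρ(v₁² − v₂²) − ρgΔh.
P₂ = 399000 + ½·1020·(0.574² − 7.61²) − 1020·9.8·(+11.0) = 399000 + (-29400) − (110000) = 260000 Pa.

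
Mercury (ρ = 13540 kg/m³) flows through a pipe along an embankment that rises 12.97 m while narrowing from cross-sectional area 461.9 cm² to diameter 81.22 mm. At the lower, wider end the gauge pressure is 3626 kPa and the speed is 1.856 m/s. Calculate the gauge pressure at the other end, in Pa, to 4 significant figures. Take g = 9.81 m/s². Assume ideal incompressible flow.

72980 Pa

The volume flow rate is constant, so v₂ = (A₁/A₂)v₁ = (461.9/51.81)·1.856 = 16.55 m/s.
Bernoulli: P₁ + ½ρv₁² + ρg h₁ = P₂ + ½ρv₂² + ρg h₂, so P₂ = P₁ + ½ρ(v₁² − v₂²) − ρg(h₂ − h₁).
P₂ = 3626000 + ½·13540·(1.856² − 16.55²) − 13540·9.81·(+12.97) = 3626000 + (-1830000) − (1723000) = 72980 Pa.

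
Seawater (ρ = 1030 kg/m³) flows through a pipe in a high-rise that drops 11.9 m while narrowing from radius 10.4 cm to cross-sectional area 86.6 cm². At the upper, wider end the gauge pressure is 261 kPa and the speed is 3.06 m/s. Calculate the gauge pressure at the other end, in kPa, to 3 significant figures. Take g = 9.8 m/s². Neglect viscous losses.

P₂ = 312 kPa

Continuity gives A₁v₁ = A₂v₂, so v₂ = (340 cm²)/(86.6 cm²) × 3.06 m/s = 12.0 m/s.
Bernoulli: P₁ + ½ρv₁² + ρg h₁ = P₂ + ½ρv₂² + ρg h₂, so P₂ = P₁ + ½ρ(v₁² − v₂²) − ρg(h₂ − h₁).
P₂ = 261000 + ½·1030·(3.06² − 12.0²) − 1030·9.8·(−11.9) = 261000 + (-69400) − (-120000) = 312000 Pa.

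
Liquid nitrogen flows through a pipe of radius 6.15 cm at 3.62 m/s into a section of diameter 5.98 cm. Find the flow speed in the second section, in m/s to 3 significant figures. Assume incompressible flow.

By continuity, v₂ = v₁·A₁/A₂ = 3.62·(119/28.1) = 15.3 m/s.

15.3 m/s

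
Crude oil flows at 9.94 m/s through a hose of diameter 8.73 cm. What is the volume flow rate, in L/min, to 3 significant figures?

Q = A·v = 0.00599 m² × 9.94 m/s = 0.0595 m³/s.
Converting: 0.0595 m³/s × 60000 = 3570 L/min.

Q = 3570 L/min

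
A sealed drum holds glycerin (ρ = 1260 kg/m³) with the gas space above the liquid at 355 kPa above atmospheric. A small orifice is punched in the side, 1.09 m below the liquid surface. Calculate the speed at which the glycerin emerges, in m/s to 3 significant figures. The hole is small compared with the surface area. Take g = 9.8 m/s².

Take point 1 at the surface (v₁ ≈ 0) and point 2 at the hole (at atmospheric pressure). Bernoulli: P₁ + ρg h = P_atm + ½ρv₂².
With P₁ − P_atm = 355000 Pa, v₂ = √(2gh + 2ΔP/ρ) = √(2·9.8·1.09 + 2·355000/1260) = 24.2 m/s.

v ≈ 24.2 m/s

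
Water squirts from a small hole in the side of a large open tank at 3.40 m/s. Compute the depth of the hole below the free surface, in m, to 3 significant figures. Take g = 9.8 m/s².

Torricelli: v = √(2gh), so h = v²/(2g).
h = 3.40²/(2·9.8) = 11.6/19.60 = 0.590 m.

h ≈ 0.590 m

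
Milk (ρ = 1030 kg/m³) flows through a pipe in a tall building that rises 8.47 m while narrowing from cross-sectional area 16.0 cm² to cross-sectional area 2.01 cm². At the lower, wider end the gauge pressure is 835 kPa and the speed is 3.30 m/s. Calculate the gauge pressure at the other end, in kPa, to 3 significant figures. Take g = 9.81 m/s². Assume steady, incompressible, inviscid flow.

Mass conservation (A₁v₁ = A₂v₂) gives v₂ = 3.30 × 16.0/2.01 = 26.3 m/s.
Bernoulli: P₁ + ½ρv₁² + ρg h₁ = P₂ + ½ρv₂² + ρg h₂, so P₂ = P₁ + ½ρ(v₁² − v₂²) − ρg(h₂ − h₁).
P₂ = 835000 + ½·1030·(3.30² − 26.3²) − 1030·9.81·(+8.47) = 835000 + (-350000) − (85600) = 400000 Pa.

400 kPa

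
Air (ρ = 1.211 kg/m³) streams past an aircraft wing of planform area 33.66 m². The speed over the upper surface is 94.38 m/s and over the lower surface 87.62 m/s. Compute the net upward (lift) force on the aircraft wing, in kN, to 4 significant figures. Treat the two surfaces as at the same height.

25.08 kN

With equal heights on the two surfaces, Bernoulli gives P_lower − P_upper = ½ρ(v_upper² − v_lower²).
ΔP = ½·1.211·(94.38² − 87.62²) = 745.0 Pa.
Lift = ΔP · A = 745.0 × 33.66 = 25080 N.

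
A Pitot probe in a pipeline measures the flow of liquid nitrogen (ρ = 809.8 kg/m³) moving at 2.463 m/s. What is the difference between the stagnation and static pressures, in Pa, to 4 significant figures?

ΔP = 2456 Pa

The dynamic pressure equals the rise in static pressure at the stagnation point: ΔP = ½ρv².
ΔP = ½·809.8·2.463² = 2456 Pa.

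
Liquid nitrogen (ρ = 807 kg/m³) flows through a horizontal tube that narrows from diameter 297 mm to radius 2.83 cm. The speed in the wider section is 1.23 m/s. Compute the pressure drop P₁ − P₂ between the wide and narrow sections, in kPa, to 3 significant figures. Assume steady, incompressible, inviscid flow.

Continuity gives A₁v₁ = A₂v₂, so v₂ = (693 cm²)/(25.2 cm²) × 1.23 m/s = 33.9 m/s.
Bernoulli (h₁ = h₂): P₁ − P₂ = ½ρ(v₂² − v₁²).
P₁ − P₂ = ½·807·(33.9² − 1.23²) = ½·807·1150 = 462000 Pa.

ΔP = 462 kPa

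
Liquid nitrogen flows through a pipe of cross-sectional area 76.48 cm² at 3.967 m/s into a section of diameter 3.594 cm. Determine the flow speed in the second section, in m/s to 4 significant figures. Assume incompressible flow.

v₂ ≈ 29.91 m/s

Mass conservation (A₁v₁ = A₂v₂) gives v₂ = 3.967 × 76.48/10.14 = 29.91 m/s.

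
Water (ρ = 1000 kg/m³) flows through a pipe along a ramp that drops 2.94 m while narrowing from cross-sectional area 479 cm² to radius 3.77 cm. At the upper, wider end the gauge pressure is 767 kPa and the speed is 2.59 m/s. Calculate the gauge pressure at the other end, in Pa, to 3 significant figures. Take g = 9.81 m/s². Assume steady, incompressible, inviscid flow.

P₂ = 413000 Pa

The volume flow rate is constant, so v₂ = (A₁/A₂)v₁ = (479/44.7)·2.59 = 27.8 m/s.
Applying Bernoulli between the two ends and solving for P₂: P₂ = P₁ + ½ρ(v₁² − v₂²) − ρgΔh.
P₂ = 767000 + ½·1000·(2.59² − 27.8²) − 1000·9.81·(−2.94) = 767000 + (-383000) − (-28800) = 413000 Pa.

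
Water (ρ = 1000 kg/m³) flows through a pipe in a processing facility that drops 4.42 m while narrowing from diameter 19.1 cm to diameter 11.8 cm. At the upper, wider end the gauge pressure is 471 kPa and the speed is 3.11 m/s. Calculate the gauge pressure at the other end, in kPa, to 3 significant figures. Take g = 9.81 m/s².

P₂ ≈ 486 kPa

By continuity, v₂ = v₁·A₁/A₂ = 3.11·(287/109) = 8.15 m/s.
Energy conservation along the streamline gives P₂ = P₁ − ½ρ(v₂² − v₁²) − ρg(h₂ − h₁).
P₂ = 471000 + ½·1000·(3.11² − 8.15²) − 1000·9.81·(−4.42) = 471000 + (-28400) − (-43400) = 486000 Pa.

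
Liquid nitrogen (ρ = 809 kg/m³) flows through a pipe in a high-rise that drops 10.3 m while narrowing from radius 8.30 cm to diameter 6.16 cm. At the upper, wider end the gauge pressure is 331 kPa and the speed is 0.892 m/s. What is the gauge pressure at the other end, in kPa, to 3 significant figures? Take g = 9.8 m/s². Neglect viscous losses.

P₂ ≈ 396 kPa

Continuity gives A₁v₁ = A₂v₂, so v₂ = (216 cm²)/(29.8 cm²) × 0.892 m/s = 6.48 m/s.
Bernoulli: P₁ + ½ρv₁² + ρg h₁ = P₂ + ½ρv₂² + ρg h₂, so P₂ = P₁ + ½ρ(v₁² − v₂²) − ρg(h₂ − h₁).
P₂ = 331000 + ½·809·(0.892² − 6.48²) − 809·9.8·(−10.3) = 331000 + (-16700) − (-81700) = 396000 Pa.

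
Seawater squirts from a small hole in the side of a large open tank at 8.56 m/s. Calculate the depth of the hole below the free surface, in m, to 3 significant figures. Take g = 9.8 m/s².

For a small hole in a large open tank, ½v² = gh, giving h = v²/(2g).
h = 8.56²/(2·9.8) = 73.3/19.60 = 3.74 m.

h = 3.74 m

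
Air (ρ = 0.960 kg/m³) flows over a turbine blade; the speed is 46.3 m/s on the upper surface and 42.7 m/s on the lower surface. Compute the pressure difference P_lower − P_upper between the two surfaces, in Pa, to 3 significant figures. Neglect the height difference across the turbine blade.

With negligible Δh, P + ½ρv² is constant, so P_low − P_up = ½ρ(v_up² − v_low²).
ΔP = ½·0.960·(46.3² − 42.7²) = 154 Pa.

ΔP ≈ 154 Pa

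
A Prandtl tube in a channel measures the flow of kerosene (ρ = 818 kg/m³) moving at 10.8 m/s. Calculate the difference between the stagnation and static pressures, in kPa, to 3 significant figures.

At the stagnation point the flow is brought to rest, so Bernoulli gives P_stag − P_static = ½ρv².
ΔP = ½·818·10.8² = 47700 Pa.

ΔP ≈ 47.7 kPa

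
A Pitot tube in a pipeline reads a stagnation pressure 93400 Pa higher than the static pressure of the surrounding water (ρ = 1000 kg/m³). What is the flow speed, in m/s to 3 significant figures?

v ≈ 13.7 m/s

The dynamic pressure equals the rise in static pressure at the stagnation point: ΔP = ½ρv².
v = √(2ΔP/ρ) = √(2·93400/1000) = 13.7 m/s.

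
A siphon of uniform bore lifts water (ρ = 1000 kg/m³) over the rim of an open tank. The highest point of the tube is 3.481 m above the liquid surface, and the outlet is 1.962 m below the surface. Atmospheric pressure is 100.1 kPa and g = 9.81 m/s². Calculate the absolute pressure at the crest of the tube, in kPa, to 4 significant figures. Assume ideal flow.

Bernoulli surface→outlet gives ½v² = g·h_out, so v = √(2·9.81·1.962) = 6.204 m/s.
With constant cross-section the crest speed equals v; applying Bernoulli from the surface up to the crest, P_top = P_atm − ½ρv² − ρg·h_top.
P_top = 100100 − ½·1000·6.204² − 1000·9.81·3.481 = 46700 Pa.

46.70 kPa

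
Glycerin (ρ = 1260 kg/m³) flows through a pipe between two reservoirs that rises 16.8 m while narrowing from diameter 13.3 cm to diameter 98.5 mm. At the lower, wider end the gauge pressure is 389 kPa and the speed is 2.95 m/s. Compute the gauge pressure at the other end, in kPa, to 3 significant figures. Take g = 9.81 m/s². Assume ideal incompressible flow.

169 kPa

Mass conservation (A₁v₁ = A₂v₂) gives v₂ = 2.95 × 139/76.2 = 5.38 m/s.
Energy conservation along the streamline gives P₂ = P₁ − ½ρ(v₂² − v₁²) − ρg(h₂ − h₁).
P₂ = 389000 + ½·1260·(2.95² − 5.38²) − 1260·9.81·(+16.8) = 389000 + (-12700) − (208000) = 169000 Pa.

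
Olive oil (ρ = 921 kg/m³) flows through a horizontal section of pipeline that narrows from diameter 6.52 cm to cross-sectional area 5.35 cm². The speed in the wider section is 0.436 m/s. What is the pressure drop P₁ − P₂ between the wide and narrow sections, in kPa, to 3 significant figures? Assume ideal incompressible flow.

By continuity, v₂ = v₁·A₁/A₂ = 0.436·(33.4/5.35) = 2.72 m/s.
Bernoulli (h₁ = h₂): P₁ − P₂ = ½ρ(v₂² − v₁²).
P₁ − P₂ = ½·921·(2.72² − 0.436²) = ½·921·7.21 = 3320 Pa.

3.32 kPa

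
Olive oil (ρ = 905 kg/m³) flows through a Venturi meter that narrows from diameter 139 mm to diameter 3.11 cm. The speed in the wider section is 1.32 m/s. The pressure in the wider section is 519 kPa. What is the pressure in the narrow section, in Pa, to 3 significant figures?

By continuity, v₂ = v₁·A₁/A₂ = 1.32·(152/7.60) = 26.4 m/s.
With no height change, Bernoulli's equation is P₁ + ½ρv₁² = P₂ + ½ρv₂².
P₂ = P₁ − ½ρ(v₂² − v₁²) = 519000 − ½·905·(26.4² − 1.32²) = 519000 − 314000 = 205000 Pa.

205000 Pa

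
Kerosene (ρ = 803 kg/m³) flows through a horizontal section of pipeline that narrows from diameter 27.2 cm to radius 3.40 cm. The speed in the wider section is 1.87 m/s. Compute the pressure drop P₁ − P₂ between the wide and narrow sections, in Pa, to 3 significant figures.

ΔP = 358000 Pa

Mass conservation (A₁v₁ = A₂v₂) gives v₂ = 1.87 × 581/36.3 = 29.9 m/s.
The pipe is horizontal, so Bernoulli reduces to P₁ + ½ρv₁² = P₂ + ½ρv₂².
P₁ − P₂ = ½·803·(29.9² − 1.87²) = ½·803·892 = 358000 Pa.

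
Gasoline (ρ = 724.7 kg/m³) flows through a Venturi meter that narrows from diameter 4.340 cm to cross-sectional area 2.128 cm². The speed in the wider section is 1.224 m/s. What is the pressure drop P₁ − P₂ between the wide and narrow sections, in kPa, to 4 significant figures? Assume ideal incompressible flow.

By continuity, v₂ = v₁·A₁/A₂ = 1.224·(14.79/2.128) = 8.509 m/s.
Bernoulli (h₁ = h₂): P₁ − P₂ = ½ρ(v₂² − v₁²).
P₁ − P₂ = ½·724.7·(8.509² − 1.224²) = ½·724.7·70.91 = 25690 Pa.

ΔP = 25.69 kPa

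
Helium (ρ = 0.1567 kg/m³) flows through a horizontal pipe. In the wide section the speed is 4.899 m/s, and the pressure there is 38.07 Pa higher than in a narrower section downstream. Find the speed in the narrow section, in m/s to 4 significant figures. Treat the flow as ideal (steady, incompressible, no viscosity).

v₂ ≈ 22.58 m/s

Along the level pipe P + ½ρv² is conserved, hence v₂² = v₁² + 2(P₁ − P₂)/ρ.
v₂ = √(4.899² + 2·38.07/0.1567) = √(24.00 + 485.9) = 22.58 m/s.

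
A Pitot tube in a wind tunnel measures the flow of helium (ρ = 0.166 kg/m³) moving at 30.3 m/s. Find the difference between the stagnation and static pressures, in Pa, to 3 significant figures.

ΔP = 76.2 Pa

At the stagnation point the flow is brought to rest, so Bernoulli gives P_stag − P_static = ½ρv².
ΔP = ½·0.166·30.3² = 76.2 Pa.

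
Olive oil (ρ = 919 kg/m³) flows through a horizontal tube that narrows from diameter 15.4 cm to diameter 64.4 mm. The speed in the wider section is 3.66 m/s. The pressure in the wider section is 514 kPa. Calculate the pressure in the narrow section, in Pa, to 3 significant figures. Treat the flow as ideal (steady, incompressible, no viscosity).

P₂ ≈ 319000 Pa

Mass conservation (A₁v₁ = A₂v₂) gives v₂ = 3.66 × 186/32.6 = 20.9 m/s.
Along the horizontal streamline, P + ½ρv² is constant.
P₂ = P₁ − ½ρ(v₂² − v₁²) = 514000 − ½·919·(20.9² − 3.66²) = 514000 − 195000 = 319000 Pa.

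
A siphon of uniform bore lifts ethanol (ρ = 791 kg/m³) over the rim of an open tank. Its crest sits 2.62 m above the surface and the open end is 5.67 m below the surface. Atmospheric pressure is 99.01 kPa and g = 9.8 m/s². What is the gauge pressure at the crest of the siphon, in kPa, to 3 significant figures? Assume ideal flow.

Bernoulli surface→outlet gives ½v² = g·h_out, so v = √(2·9.8·5.67) = 10.5 m/s.
With constant cross-section the crest speed equals v; applying Bernoulli from the surface up to the crest, P_top = P_atm − ½ρv² − ρg·h_top.
P_top = 99010 − ½·791·10.5² − 791·9.8·2.62 = 34700 Pa. So P_gauge = P_top − P_atm = -64300 Pa.

-64.3 kPa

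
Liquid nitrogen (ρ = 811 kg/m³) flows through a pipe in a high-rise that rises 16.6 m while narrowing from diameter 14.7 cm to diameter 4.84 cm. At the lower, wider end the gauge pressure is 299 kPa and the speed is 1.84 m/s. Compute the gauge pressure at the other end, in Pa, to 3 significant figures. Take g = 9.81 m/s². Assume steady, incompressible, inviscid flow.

51500 Pa

Mass conservation (A₁v₁ = A₂v₂) gives v₂ = 1.84 × 170/18.4 = 17.0 m/s.
Applying Bernoulli between the two ends and solving for P₂: P₂ = P₁ + ½ρ(v₁² − v₂²) − ρgΔh.
P₂ = 299000 + ½·811·(1.84² − 17.0²) − 811·9.81·(+16.6) = 299000 + (-115000) − (132000) = 51500 Pa.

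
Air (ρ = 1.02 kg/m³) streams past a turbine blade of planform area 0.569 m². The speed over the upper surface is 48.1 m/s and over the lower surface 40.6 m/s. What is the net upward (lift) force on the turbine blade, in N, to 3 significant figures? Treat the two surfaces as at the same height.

From P + ½ρv² = const at equal height, P_low − P_up = ½ρ(v_up² − v_low²).
ΔP = ½·1.02·(48.1² − 40.6²) = 339 Pa.
Lift = ΔP · A = 339 × 0.569 = 193 N.

F ≈ 193 N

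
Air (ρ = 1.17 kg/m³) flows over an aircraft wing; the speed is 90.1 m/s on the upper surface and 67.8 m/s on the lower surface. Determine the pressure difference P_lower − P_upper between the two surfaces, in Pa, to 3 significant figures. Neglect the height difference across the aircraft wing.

ΔP ≈ 2060 Pa

With negligible Δh, P + ½ρv² is constant, so P_low − P_up = ½ρ(v_up² − v_low²).
ΔP = ½·1.17·(90.1² − 67.8²) = 2060 Pa.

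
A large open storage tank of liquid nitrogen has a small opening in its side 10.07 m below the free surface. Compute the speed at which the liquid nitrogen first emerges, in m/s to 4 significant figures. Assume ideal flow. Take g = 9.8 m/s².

14.05 m/s

The surface is effectively still and both ends are open, so ½v² = gh and v = √(2·9.8·10.07) = 14.05 m/s.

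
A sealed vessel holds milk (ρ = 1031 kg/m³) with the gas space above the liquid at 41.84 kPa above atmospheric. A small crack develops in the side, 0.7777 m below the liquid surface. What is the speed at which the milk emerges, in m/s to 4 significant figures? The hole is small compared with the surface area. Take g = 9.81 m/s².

v ≈ 9.819 m/s

Take point 1 at the surface (v₁ ≈ 0) and point 2 at the hole (at atmospheric pressure). Bernoulli: P₁ + ρg h = P_atm + ½ρv₂².
With P₁ − P_atm = 41840 Pa, v₂ = √(2gh + 2ΔP/ρ) = √(2·9.81·0.7777 + 2·41840/1031) = 9.819 m/s.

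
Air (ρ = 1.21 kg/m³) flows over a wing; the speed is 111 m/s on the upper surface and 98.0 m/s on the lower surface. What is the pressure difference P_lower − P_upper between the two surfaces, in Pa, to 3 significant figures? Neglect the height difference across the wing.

1640 Pa

With negligible Δh, P + ½ρv² is constant, so P_low − P_up = ½ρ(v_up² − v_low²).
ΔP = ½·1.21·(111² − 98.0²) = 1640 Pa.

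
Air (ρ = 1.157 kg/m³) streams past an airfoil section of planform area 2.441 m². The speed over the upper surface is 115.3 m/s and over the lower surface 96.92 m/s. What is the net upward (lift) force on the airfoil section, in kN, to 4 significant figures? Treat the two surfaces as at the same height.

5.508 kN

With equal heights on the two surfaces, Bernoulli gives P_lower − P_upper = ½ρ(v_upper² − v_lower²).
ΔP = ½·1.157·(115.3² − 96.92²) = 2256 Pa.
Lift = ΔP · A = 2256 × 2.441 = 5508 N.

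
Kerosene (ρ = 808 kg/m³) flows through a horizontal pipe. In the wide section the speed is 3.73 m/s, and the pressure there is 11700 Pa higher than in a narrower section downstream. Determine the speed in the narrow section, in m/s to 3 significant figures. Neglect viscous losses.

With h₁ = h₂, rearranging Bernoulli gives v₂ = √(v₁² + 2ΔP/ρ).
v₂ = √(3.73² + 2·11700/808) = √(13.9 + 29.0) = 6.55 m/s.

v₂ = 6.55 m/s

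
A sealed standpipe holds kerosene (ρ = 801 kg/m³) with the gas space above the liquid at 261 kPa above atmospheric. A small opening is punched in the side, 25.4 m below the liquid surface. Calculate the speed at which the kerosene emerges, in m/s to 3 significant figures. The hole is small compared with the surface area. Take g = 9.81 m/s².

Take point 1 at the surface (v₁ ≈ 0) and point 2 at the hole (at atmospheric pressure). Bernoulli: P₁ + ρg h = P_atm + ½ρv₂².
With P₁ − P_atm = 261000 Pa, v₂ = √(2gh + 2ΔP/ρ) = √(2·9.81·25.4 + 2·261000/801) = 33.9 m/s.

v = 33.9 m/s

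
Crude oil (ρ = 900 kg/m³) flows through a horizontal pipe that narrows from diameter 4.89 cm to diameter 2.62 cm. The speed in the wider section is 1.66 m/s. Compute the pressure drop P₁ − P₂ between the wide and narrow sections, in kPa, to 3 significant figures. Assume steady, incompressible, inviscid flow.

Mass conservation (A₁v₁ = A₂v₂) gives v₂ = 1.66 × 18.8/5.39 = 5.78 m/s.
The pipe is horizontal, so Bernoulli reduces to P₁ + ½ρv₁² = P₂ + ½ρv₂².
P₁ − P₂ = ½·900·(5.78² − 1.66²) = ½·900·30.7 = 13800 Pa.

ΔP ≈ 13.8 kPa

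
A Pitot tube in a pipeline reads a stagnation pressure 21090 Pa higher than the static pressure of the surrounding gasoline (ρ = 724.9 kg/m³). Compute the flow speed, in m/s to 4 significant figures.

Bernoulli between the free stream and the stagnation point: ½ρv² = P_stag − P_static.
v = √(2ΔP/ρ) = √(2·21090/724.9) = 7.628 m/s.

v ≈ 7.628 m/s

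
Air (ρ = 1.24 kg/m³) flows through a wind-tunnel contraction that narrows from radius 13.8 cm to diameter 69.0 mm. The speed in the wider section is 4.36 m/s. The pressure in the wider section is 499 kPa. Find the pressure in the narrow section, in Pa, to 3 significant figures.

P₂ ≈ 496000 Pa

By continuity, v₂ = v₁·A₁/A₂ = 4.36·(598/37.4) = 69.8 m/s.
The pipe is horizontal, so Bernoulli reduces to P₁ + ½ρv₁² = P₂ + ½ρv₂².
P₂ = P₁ − ½ρ(v₂² − v₁²) = 499000 − ½·1.24·(69.8² − 4.36²) = 499000 − 3010 = 496000 Pa.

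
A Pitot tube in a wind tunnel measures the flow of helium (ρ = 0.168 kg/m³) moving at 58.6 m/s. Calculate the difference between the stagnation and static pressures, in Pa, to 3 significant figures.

ΔP ≈ 288 Pa

Bernoulli between the free stream and the stagnation point: ½ρv² = P_stag − P_static.
ΔP = ½·0.168·58.6² = 288 Pa.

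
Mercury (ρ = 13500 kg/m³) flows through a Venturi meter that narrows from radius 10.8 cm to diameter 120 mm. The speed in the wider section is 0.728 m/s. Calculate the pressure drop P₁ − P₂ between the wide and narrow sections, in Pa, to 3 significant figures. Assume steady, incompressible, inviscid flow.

ΔP = 34000 Pa

The volume flow rate is constant, so v₂ = (A₁/A₂)v₁ = (366/113)·0.728 = 2.36 m/s.
The pipe is horizontal, so Bernoulli reduces to P₁ + ½ρv₁² = P₂ + ½ρv₂².
P₁ − P₂ = ½·13500·(2.36² − 0.728²) = ½·13500·5.03 = 34000 Pa.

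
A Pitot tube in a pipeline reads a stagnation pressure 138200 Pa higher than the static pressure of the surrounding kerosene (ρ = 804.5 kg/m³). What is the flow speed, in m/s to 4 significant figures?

Bernoulli between the free stream and the stagnation point: ½ρv² = P_stag − P_static.
v = √(2ΔP/ρ) = √(2·138200/804.5) = 18.54 m/s.

18.54 m/s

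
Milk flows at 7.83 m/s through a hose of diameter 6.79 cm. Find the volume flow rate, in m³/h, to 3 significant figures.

Q = A·v = 0.00362 m² × 7.83 m/s = 0.0284 m³/s.
Converting: 0.0284 m³/s × 3600 = 102 m³/h.

Q = 102 m³/h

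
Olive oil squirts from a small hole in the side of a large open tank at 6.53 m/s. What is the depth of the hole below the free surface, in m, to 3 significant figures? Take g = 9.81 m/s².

h ≈ 2.17 m

For a small hole in a large open tank, ½v² = gh, giving h = v²/(2g).
h = 6.53²/(2·9.81) = 42.6/19.62 = 2.17 m.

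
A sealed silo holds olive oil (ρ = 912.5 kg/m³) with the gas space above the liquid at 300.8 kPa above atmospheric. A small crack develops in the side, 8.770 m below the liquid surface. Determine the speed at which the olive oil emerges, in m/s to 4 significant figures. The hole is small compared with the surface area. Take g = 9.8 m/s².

28.83 m/s

Take point 1 at the surface (v₁ ≈ 0) and point 2 at the hole (at atmospheric pressure). Bernoulli: P₁ + ρg h = P_atm + ½ρv₂².
With P₁ − P_atm = 300800 Pa, v₂ = √(2gh + 2ΔP/ρ) = √(2·9.8·8.770 + 2·300800/912.5) = 28.83 m/s.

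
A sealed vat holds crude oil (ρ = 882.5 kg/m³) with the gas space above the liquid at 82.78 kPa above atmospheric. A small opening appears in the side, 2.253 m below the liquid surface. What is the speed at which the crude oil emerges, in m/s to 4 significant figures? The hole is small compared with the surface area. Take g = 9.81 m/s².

15.23 m/s

Take point 1 at the surface (v₁ ≈ 0) and point 2 at the hole (at atmospheric pressure). Bernoulli: P₁ + ρg h = P_atm + ½ρv₂².
With P₁ − P_atm = 82780 Pa, v₂ = √(2gh + 2ΔP/ρ) = √(2·9.81·2.253 + 2·82780/882.5) = 15.23 m/s.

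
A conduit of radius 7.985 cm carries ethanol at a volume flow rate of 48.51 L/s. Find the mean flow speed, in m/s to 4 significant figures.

Q = 48.51 L/s = 0.04851 m³/s.
v = Q/A = 0.04851 / 0.02003 = 2.422 m/s.

v = 2.422 m/s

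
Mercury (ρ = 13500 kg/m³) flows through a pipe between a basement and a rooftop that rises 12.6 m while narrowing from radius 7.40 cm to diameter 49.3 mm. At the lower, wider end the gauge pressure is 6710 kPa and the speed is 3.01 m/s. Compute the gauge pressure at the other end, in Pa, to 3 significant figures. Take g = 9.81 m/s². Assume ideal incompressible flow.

P₂ ≈ 135000 Pa

Continuity gives A₁v₁ = A₂v₂, so v₂ = (172 cm²)/(19.1 cm²) × 3.01 m/s = 27.1 m/s.
Energy conservation along the streamline gives P₂ = P₁ − ½ρ(v₂² − v₁²) − ρg(h₂ − h₁).
P₂ = 6710000 + ½·13500·(3.01² − 27.1²) − 13500·9.81·(+12.6) = 6710000 + (-4910000) − (1670000) = 135000 Pa.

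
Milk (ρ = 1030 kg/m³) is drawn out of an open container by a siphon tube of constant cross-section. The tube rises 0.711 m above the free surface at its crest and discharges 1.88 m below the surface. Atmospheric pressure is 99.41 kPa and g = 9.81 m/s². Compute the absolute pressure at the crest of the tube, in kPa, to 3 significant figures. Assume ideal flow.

P_top ≈ 73.2 kPa

From the surface to the outlet (both open to atmosphere, surface at rest): v = √(2g·h_out) = √(2·9.81·1.88) = 6.07 m/s.
Continuity keeps v the same throughout the tube; from surface to crest, P_atm + 0 = P_top + ½ρv² + ρg·h_top.
P_top = 99410 − ½·1030·6.07² − 1030·9.81·0.711 = 73200 Pa.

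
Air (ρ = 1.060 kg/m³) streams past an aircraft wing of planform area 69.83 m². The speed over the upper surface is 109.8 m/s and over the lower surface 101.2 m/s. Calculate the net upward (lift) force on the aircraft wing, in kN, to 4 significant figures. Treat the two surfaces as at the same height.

F = 67.16 kN

From P + ½ρv² = const at equal height, P_low − P_up = ½ρ(v_up² − v_low²).
ΔP = ½·1.060·(109.8² − 101.2²) = 961.7 Pa.
Lift = ΔP · A = 961.7 × 69.83 = 67160 N.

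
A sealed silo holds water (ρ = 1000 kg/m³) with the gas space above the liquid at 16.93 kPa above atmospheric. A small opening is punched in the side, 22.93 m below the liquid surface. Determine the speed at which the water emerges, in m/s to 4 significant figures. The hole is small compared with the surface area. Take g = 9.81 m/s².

Take point 1 at the surface (v₁ ≈ 0) and point 2 at the hole (at atmospheric pressure). Bernoulli: P₁ + ρg h = P_atm + ½ρv₂².
With P₁ − P_atm = 16930 Pa, v₂ = √(2gh + 2ΔP/ρ) = √(2·9.81·22.93 + 2·16930/1000) = 21.99 m/s.

21.99 m/s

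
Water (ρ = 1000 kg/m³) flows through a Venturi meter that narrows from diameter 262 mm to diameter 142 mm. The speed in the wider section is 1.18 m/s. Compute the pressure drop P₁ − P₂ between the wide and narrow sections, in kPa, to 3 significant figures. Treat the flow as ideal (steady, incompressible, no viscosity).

ΔP ≈ 7.37 kPa

The volume flow rate is constant, so v₂ = (A₁/A₂)v₁ = (539/158)·1.18 = 4.02 m/s.
Along the horizontal streamline, P + ½ρv² is constant.
P₁ − P₂ = ½·1000·(4.02² − 1.18²) = ½·1000·14.7 = 7370 Pa.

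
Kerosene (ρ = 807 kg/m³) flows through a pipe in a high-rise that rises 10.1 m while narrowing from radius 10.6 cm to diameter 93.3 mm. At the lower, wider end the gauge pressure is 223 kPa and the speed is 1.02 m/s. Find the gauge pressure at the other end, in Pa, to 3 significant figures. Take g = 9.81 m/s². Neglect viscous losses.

By continuity, v₂ = v₁·A₁/A₂ = 1.02·(353/68.4) = 5.27 m/s.
Applying Bernoulli between the two ends and solving for P₂: P₂ = P₁ + ½ρ(v₁² − v₂²) − ρgΔh.
P₂ = 223000 + ½·807·(1.02² − 5.27²) − 807·9.81·(+10.1) = 223000 + (-10800) − (80000) = 132000 Pa.

P₂ = 132000 Pa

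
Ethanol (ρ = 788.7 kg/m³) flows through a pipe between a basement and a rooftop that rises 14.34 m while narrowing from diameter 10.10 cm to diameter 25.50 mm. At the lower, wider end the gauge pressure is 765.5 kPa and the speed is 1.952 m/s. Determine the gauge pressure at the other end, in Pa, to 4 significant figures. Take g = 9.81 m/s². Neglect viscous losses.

P₂ ≈ 286300 Pa

By continuity, v₂ = v₁·A₁/A₂ = 1.952·(80.12/5.107) = 30.62 m/s.
Energy conservation along the streamline gives P₂ = P₁ − ½ρ(v₂² − v₁²) − ρg(h₂ − h₁).
P₂ = 765500 + ½·788.7·(1.952² − 30.62²) − 788.7·9.81·(+14.34) = 765500 + (-368300) − (111000) = 286300 Pa.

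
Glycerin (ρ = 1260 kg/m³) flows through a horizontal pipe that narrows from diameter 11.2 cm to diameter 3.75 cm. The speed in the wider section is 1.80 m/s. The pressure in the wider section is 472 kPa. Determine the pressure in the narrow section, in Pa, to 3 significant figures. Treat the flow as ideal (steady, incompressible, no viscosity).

By continuity, v₂ = v₁·A₁/A₂ = 1.80·(98.5/11.0) = 16.1 m/s.
Along the horizontal streamline, P + ½ρv² is constant.
P₂ = P₁ − ½ρ(v₂² − v₁²) = 472000 − ½·1260·(16.1² − 1.80²) = 472000 − 160000 = 312000 Pa.

P₂ = 312000 Pa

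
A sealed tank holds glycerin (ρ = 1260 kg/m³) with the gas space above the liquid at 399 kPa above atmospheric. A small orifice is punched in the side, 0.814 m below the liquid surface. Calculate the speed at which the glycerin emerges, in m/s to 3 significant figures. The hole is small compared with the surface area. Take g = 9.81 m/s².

v ≈ 25.5 m/s

Take point 1 at the surface (v₁ ≈ 0) and point 2 at the hole (at atmospheric pressure). Bernoulli: P₁ + ρg h = P_atm + ½ρv₂².
With P₁ − P_atm = 399000 Pa, v₂ = √(2gh + 2ΔP/ρ) = √(2·9.81·0.814 + 2·399000/1260) = 25.5 m/s.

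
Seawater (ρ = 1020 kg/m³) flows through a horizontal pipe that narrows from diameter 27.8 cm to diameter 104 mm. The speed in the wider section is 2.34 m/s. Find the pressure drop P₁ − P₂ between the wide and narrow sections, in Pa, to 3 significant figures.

140000 Pa

The volume flow rate is constant, so v₂ = (A₁/A₂)v₁ = (607/84.9)·2.34 = 16.7 m/s.
With no height change, Bernoulli's equation is P₁ + ½ρv₁² = P₂ + ½ρv₂².
P₁ − P₂ = ½·1020·(16.7² − 2.34²) = ½·1020·274 = 140000 Pa.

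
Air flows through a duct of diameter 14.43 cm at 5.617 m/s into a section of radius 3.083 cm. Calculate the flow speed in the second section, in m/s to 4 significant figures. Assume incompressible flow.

v₂ ≈ 30.76 m/s

The volume flow rate is constant, so v₂ = (A₁/A₂)v₁ = (163.5/29.86)·5.617 = 30.76 m/s.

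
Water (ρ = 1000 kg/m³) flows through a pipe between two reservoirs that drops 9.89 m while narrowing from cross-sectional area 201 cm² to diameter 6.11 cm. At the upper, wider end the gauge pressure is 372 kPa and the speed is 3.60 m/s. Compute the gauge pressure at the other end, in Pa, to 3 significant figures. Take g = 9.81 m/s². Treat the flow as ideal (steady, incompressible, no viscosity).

P₂ ≈ 171000 Pa

By continuity, v₂ = v₁·A₁/A₂ = 3.60·(201/29.3) = 24.7 m/s.
Energy conservation along the streamline gives P₂ = P₁ − ½ρ(v₂² − v₁²) − ρg(h₂ − h₁).
P₂ = 372000 + ½·1000·(3.60² − 24.7²) − 1000·9.81·(−9.89) = 372000 + (-298000) − (-97000) = 171000 Pa.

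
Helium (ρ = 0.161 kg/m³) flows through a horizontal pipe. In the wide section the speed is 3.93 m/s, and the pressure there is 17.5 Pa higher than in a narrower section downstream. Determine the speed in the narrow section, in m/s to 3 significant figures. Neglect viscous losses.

v₂ ≈ 15.3 m/s

Along the level pipe P + ½ρv² is conserved, hence v₂² = v₁² + 2(P₁ − P₂)/ρ.
v₂ = √(3.93² + 2·17.5/0.161) = √(15.4 + 217) = 15.3 m/s.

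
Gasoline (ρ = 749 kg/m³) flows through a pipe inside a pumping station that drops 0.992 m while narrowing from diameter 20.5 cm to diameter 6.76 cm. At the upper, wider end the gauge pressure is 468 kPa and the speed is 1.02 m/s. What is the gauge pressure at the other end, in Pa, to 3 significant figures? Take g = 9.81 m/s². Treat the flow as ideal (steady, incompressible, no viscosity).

By continuity, v₂ = v₁·A₁/A₂ = 1.02·(330/35.9) = 9.38 m/s.
Energy conservation along the streamline gives P₂ = P₁ − ½ρ(v₂² − v₁²) − ρg(h₂ − h₁).
P₂ = 468000 + ½·749·(1.02² − 9.38²) − 749·9.81·(−0.992) = 468000 + (-32600) − (-7290) = 443000 Pa.

P₂ ≈ 443000 Pa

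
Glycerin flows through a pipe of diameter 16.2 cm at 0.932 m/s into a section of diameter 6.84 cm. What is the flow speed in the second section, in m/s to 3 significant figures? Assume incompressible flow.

Continuity gives A₁v₁ = A₂v₂, so v₂ = (206 cm²)/(36.7 cm²) × 0.932 m/s = 5.23 m/s.

v₂ ≈ 5.23 m/s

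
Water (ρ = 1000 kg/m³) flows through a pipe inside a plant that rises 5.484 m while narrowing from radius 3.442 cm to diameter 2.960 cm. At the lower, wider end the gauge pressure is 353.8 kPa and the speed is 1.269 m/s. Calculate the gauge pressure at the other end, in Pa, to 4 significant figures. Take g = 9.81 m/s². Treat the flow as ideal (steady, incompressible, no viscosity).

P₂ = 277300 Pa

Continuity gives A₁v₁ = A₂v₂, so v₂ = (37.22 cm²)/(6.881 cm²) × 1.269 m/s = 6.864 m/s.
Bernoulli: P₁ + ½ρv₁² + ρg h₁ = P₂ + ½ρv₂² + ρg h₂, so P₂ = P₁ + ½ρ(v₁² − v₂²) − ρg(h₂ − h₁).
P₂ = 353800 + ½·1000·(1.269² − 6.864²) − 1000·9.81·(+5.484) = 353800 + (-22750) − (53800) = 277300 Pa.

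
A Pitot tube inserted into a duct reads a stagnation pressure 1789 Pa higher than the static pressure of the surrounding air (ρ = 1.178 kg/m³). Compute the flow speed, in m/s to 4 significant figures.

v ≈ 55.11 m/s

The dynamic pressure equals the rise in static pressure at the stagnation point: ΔP = ½ρv².
v = √(2ΔP/ρ) = √(2·1789/1.178) = 55.11 m/s.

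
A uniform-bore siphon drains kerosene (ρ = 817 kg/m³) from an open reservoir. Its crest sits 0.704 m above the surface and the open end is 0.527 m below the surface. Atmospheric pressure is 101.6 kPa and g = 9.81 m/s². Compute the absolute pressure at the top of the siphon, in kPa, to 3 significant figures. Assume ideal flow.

The outlet speed comes from Torricelli: v = √(2g·0.527) = 3.22 m/s.
Continuity keeps v the same throughout the tube; from surface to crest, P_atm + 0 = P_top + ½ρv² + ρg·h_top.
P_top = 101600 − ½·817·3.22² − 817·9.81·0.704 = 91700 Pa.

P_top ≈ 91.7 kPa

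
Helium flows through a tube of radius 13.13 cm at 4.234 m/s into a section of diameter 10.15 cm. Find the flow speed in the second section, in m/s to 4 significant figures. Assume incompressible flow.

v₂ ≈ 28.34 m/s

Mass conservation (A₁v₁ = A₂v₂) gives v₂ = 4.234 × 541.6/80.91 = 28.34 m/s.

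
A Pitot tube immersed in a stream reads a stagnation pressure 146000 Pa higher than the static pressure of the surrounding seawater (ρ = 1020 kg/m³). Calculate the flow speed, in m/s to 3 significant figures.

The dynamic pressure equals the rise in static pressure at the stagnation point: ΔP = ½ρv².
v = √(2ΔP/ρ) = √(2·146000/1020) = 16.9 m/s.

16.9 m/s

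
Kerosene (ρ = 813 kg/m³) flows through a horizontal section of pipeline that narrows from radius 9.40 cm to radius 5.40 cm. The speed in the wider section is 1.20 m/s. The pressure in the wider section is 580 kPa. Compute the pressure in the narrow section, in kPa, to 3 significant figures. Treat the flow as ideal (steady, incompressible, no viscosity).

Continuity gives A₁v₁ = A₂v₂, so v₂ = (278 cm²)/(91.6 cm²) × 1.20 m/s = 3.64 m/s.
With no height change, Bernoulli's equation is P₁ + ½ρv₁² = P₂ + ½ρv₂².
P₂ = P₁ − ½ρ(v₂² − v₁²) = 580000 − ½·813·(3.64² − 1.20²) = 580000 − 4790 = 575000 Pa.

P₂ ≈ 575 kPa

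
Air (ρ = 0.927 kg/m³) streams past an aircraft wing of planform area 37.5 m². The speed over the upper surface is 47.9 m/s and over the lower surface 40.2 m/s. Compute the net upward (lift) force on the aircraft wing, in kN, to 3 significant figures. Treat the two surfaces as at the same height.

With equal heights on the two surfaces, Bernoulli gives P_lower − P_upper = ½ρ(v_upper² − v_lower²).
ΔP = ½·0.927·(47.9² − 40.2²) = 314 Pa.
Lift = ΔP · A = 314 × 37.5 = 11800 N.

11.8 kN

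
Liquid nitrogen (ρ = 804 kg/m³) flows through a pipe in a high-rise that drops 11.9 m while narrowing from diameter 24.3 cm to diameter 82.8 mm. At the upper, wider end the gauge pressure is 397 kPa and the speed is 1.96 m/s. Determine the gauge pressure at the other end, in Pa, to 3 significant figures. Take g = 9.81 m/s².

Continuity gives A₁v₁ = A₂v₂, so v₂ = (464 cm²)/(53.8 cm²) × 1.96 m/s = 16.9 m/s.
Energy conservation along the streamline gives P₂ = P₁ − ½ρ(v₂² − v₁²) − ρg(h₂ − h₁).
P₂ = 397000 + ½·804·(1.96² − 16.9²) − 804·9.81·(−11.9) = 397000 + (-113000) − (-93900) = 378000 Pa.

P₂ = 378000 Pa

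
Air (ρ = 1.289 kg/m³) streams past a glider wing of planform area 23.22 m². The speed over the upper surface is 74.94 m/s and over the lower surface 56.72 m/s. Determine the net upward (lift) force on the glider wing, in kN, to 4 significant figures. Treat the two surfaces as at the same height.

F ≈ 35.90 kN

With equal heights on the two surfaces, Bernoulli gives P_lower − P_upper = ½ρ(v_upper² − v_lower²).
ΔP = ½·1.289·(74.94² − 56.72²) = 1546 Pa.
Lift = ΔP · A = 1546 × 23.22 = 35900 N.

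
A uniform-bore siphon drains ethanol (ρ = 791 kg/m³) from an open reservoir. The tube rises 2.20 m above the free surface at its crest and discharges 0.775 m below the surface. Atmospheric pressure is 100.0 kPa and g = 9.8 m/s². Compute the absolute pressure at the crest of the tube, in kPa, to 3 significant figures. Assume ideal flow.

Bernoulli surface→outlet gives ½v² = g·h_out, so v = √(2·9.8·0.775) = 3.90 m/s.
With constant cross-section the crest speed equals v; applying Bernoulli from the surface up to the crest, P_top = P_atm − ½ρv² − ρg·h_top.
P_top = 100000 − ½·791·3.90² − 791·9.8·2.20 = 76900 Pa.

P_top = 76.9 kPa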